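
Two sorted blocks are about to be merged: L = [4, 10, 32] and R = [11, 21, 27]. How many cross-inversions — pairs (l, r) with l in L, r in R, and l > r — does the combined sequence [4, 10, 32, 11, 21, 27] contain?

3

Take each right-half value and tally the left-half values above it:
r = 11: 32 → 1
r = 21: 32 → 1
r = 27: 32 → 1
Cross-inversions: 1 + 1 + 1 = 3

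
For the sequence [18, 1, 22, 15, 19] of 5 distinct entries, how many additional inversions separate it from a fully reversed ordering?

Maximum inversions for 5 distinct elements is C(5, 2) = 5·4/2 = 10.
Current inversions — for each element, count later smaller elements:
18: 2
1: 0
22: 2
15: 0
19: 0
Current total: 2 + 0 + 2 + 0 + 0 = 4
Shortfall: 10 − 4 = 6

6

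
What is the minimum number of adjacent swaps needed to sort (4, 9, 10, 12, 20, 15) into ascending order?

Minimum adjacent swaps = number of inversions (each swap of adjacent out-of-order elements removes one inversion and no swap can remove more).
Count inversions — for each element, later elements that are smaller:
4: none → 0
9: none → 0
10: none → 0
12: none → 0
20: 15 → 1
15: none → 0
Total inversions: 0 + 0 + 0 + 0 + 1 + 0 = 1

1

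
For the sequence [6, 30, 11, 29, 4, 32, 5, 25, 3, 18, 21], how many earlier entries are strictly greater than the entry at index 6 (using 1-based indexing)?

The element at index 6 is 32.
Elements before it: 6, 30, 11, 29, 4
None of them are larger than 32.

0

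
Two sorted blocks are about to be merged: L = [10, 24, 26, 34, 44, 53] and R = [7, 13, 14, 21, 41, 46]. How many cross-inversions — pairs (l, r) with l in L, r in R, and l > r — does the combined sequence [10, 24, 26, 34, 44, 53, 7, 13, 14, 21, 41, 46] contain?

24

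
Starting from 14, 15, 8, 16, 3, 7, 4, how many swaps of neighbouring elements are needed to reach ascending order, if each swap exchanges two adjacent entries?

15

Minimum adjacent swaps = number of inversions (each swap of adjacent out-of-order elements removes one inversion and no swap can remove more).
Count inversions — for each element, later elements that are smaller:
14: 8, 3, 7, 4 → 4
15: 8, 3, 7, 4 → 4
8: 3, 7, 4 → 3
16: 3, 7, 4 → 3
3: none → 0
7: 4 → 1
4: none → 0
Total inversions: 4 + 4 + 3 + 3 + 0 + 1 + 0 = 15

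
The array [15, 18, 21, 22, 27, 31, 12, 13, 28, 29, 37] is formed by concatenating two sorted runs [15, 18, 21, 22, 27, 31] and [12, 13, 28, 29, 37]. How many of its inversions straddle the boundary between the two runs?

14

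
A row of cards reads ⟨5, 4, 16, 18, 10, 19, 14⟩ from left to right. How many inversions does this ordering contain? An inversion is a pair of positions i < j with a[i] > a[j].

There are 6 inversions.

Out-of-order index pairs (0-indexed):
(0,1): 5 > 4
(2,4): 16 > 10
(2,6): 16 > 14
(3,4): 18 > 10
(3,6): 18 > 14
(5,6): 19 > 14
That's 6 pairs.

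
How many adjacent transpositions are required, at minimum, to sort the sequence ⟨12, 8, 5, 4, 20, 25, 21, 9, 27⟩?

Each adjacent swap fixes exactly one inversion, so the minimum swap count equals the number of inversions.
Count inversions — for each element, later elements that are smaller:
12: 8, 5, 4, 9 → 4
8: 5, 4 → 2
5: 4 → 1
4: none → 0
20: 9 → 1
25: 21, 9 → 2
21: 9 → 1
9: none → 0
27: none → 0
Total inversions: 4 + 2 + 1 + 0 + 1 + 2 + 1 + 0 + 0 = 11

Swaps: 11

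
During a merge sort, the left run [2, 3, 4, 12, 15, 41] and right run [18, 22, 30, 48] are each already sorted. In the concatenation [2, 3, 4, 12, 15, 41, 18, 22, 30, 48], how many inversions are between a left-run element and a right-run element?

3

Take each right-half value and tally the left-half values above it:
r = 18: 41 → 1
r = 22: 41 → 1
r = 30: 41 → 1
r = 48: none → 0
Cross-inversions: 1 + 1 + 1 + 0 = 3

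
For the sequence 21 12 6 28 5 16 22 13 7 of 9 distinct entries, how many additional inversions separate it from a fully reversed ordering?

16

Maximum inversions for 9 distinct elements is C(9, 2) = 9·8/2 = 36.
Current inversions — for each element, count later smaller elements:
21: 6
12: 3
6: 1
28: 5
5: 0
16: 2
22: 2
13: 1
7: 0
Current total: 6 + 3 + 1 + 5 + 0 + 2 + 2 + 1 + 0 = 20
Shortfall: 36 − 20 = 16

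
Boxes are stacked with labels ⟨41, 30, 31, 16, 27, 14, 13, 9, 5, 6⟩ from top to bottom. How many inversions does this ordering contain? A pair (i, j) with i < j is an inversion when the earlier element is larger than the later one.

There are 42 out-of-order pairs.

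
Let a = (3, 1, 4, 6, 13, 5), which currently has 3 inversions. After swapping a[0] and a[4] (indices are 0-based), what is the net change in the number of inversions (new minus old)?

Positions 0 and 4 hold 3 and 13; after swapping, the array is [13, 1, 4, 6, 3, 5].
Sweep left to right; for each value list the smaller values that follow it:
13: 5
1: 0
4: 1
6: 2
3: 0
5: 0
Sum: 5 + 0 + 1 + 2 + 0 + 0 = 8
Change: 8 − 3 = +5

+5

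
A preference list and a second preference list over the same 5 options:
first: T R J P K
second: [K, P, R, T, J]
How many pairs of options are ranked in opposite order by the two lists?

8 pairs

Assign each item its position (1..5) in the first ordering, then rewrite the second ordering as that position sequence:
positions: T→1, R→2, J→3, P→4, K→5
second ordering as positions: [5, 4, 2, 1, 3]
Discordant pairs = inversions in this position sequence.
5: 4, 2, 1, 3 → 4
4: 2, 1, 3 → 3
2: 1 → 1
1: 0
3: 0
Total: 4 + 3 + 1 + 0 + 0 = 8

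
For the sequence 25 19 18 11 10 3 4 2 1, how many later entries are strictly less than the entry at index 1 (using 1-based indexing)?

8 such elements

The element at index 1 is 25.
Elements after it: 19, 18, 11, 10, 3, 4, 2, 1
Those smaller than 25: 19, 18, 11, 10, 3, 4, 2, 1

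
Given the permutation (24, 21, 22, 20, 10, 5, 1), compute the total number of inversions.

20 inversions

Sweep left to right; for each value list the smaller values that follow it:
24: 6
21: 4
22: 4
20: 3
10: 2
5: 1
1: 0
Sum: 6 + 4 + 4 + 3 + 2 + 1 + 0 = 20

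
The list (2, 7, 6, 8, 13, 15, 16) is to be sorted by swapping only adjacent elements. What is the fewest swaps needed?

1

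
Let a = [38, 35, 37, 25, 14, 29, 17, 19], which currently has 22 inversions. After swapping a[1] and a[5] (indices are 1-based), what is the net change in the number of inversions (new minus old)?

Positions 1 and 5 hold 38 and 14; after swapping, the array is [14, 35, 37, 25, 38, 29, 17, 19].
Sweep left to right; for each value list the smaller values that follow it:
14: 0
35: 4
37: 4
25: 2
38: 3
29: 2
17: 0
19: 0
Sum: 0 + 4 + 4 + 2 + 3 + 2 + 0 + 0 = 15
Change: 15 − 22 = -7

-7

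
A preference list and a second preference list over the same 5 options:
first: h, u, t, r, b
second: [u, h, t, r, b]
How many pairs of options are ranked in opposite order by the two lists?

Assign each item its position (1..5) in the first ordering, then rewrite the second ordering as that position sequence:
positions: h→1, u→2, t→3, r→4, b→5
second ordering as positions: [2, 1, 3, 4, 5]
Discordant pairs = inversions in this position sequence.
2: 1 → 1
1: 0
3: 0
4: 0
5: 0
Total: 1 + 0 + 0 + 0 + 0 = 1

1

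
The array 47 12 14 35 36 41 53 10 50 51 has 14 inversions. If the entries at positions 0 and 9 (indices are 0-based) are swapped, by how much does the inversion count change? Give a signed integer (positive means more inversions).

Positions 0 and 9 hold 47 and 51; after swapping, the array is [51, 12, 14, 35, 36, 41, 53, 10, 50, 47].
For each element, count later entries that are smaller:
51: 8
12: 1
14: 1
35: 1
36: 1
41: 1
53: 3
10: 0
50: 1
47: 0
Sum: 8 + 1 + 1 + 1 + 1 + 1 + 3 + 0 + 1 + 0 = 17
Change: 17 − 14 = +3

+3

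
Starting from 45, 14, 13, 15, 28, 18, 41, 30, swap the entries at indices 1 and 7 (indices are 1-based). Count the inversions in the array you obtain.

9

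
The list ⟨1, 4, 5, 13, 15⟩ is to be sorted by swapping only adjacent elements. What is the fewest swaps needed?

Minimum adjacent swaps = number of inversions (each swap of adjacent out-of-order elements removes one inversion and no swap can remove more).
Count inversions — for each element, later elements that are smaller:
1: none → 0
4: none → 0
5: none → 0
13: none → 0
15: none → 0
Total inversions: 0 + 0 + 0 + 0 + 0 = 0

Swaps: 0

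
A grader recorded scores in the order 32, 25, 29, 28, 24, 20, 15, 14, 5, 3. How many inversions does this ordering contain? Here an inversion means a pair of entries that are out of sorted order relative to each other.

43 out-of-order pairs

Element-by-element contributions:
32: 9
25: 6
29: 7
28: 6
24: 5
20: 4
15: 3
14: 2
5: 1
3: 0
Sum: 9 + 6 + 7 + 6 + 5 + 4 + 3 + 2 + 1 + 0 = 43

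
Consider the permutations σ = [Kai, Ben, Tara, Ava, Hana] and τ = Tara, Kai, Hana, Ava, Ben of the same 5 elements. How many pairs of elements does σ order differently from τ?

5 discordant pairs

Assign each item its position (1..5) in the first ordering, then rewrite the second ordering as that position sequence:
positions: Kai→1, Ben→2, Tara→3, Ava→4, Hana→5
second ordering as positions: [3, 1, 5, 4, 2]
Discordant pairs = inversions in this position sequence.
3: 1, 2 → 2
1: 0
5: 4, 2 → 2
4: 2 → 1
2: 0
Total: 2 + 0 + 2 + 1 + 0 = 5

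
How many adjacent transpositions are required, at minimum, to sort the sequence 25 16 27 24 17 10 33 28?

12

The minimum number of adjacent swaps to sort an array equals its inversion count, since every such swap removes exactly one inversion.
Count inversions — for each element, later elements that are smaller:
25: 16, 24, 17, 10 → 4
16: 10 → 1
27: 24, 17, 10 → 3
24: 17, 10 → 2
17: 10 → 1
10: none → 0
33: 28 → 1
28: none → 0
Total inversions: 4 + 1 + 3 + 2 + 1 + 0 + 1 + 0 = 12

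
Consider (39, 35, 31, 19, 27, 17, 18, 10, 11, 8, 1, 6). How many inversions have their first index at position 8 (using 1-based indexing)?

3 such elements

The element at index 8 is 10.
Elements after it: 11, 8, 1, 6
Those smaller than 10: 8, 1, 6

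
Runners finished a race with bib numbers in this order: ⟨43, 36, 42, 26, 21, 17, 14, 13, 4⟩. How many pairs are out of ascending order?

35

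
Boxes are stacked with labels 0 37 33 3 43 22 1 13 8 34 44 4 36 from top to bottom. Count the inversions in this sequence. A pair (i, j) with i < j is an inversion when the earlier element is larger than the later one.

33 inversions

Sweep left to right; for each value list the smaller values that follow it:
0 → none → 0
37 → 33, 3, 22, 1, 13, 8, 34, 4, 36 → 9
33 → 3, 22, 1, 13, 8, 4 → 6
3 → 1 → 1
43 → 22, 1, 13, 8, 34, 4, 36 → 7
22 → 1, 13, 8, 4 → 4
1 → none → 0
13 → 8, 4 → 2
8 → 4 → 1
34 → 4 → 1
44 → 4, 36 → 2
4 → none → 0
36 → none → 0
Sum: 0 + 9 + 6 + 1 + 7 + 4 + 0 + 2 + 1 + 1 + 2 + 0 + 0 = 33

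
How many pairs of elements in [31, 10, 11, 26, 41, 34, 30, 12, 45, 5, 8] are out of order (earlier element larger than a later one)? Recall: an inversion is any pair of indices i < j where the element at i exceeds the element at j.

For each element, count later entries that are smaller:
31: 7
10: 2
11: 2
26: 3
41: 5
34: 4
30: 3
12: 2
45: 2
5: 0
8: 0
Sum: 7 + 2 + 2 + 3 + 5 + 4 + 3 + 2 + 2 + 0 + 0 = 30

Out-of-order pairs: 30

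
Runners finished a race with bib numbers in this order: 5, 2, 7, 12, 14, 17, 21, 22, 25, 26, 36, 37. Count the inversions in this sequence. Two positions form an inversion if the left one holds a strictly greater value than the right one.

Count, for each position, how many later elements it exceeds:
5 → 2 → 1
2 → none → 0
7 → none → 0
12 → none → 0
14 → none → 0
17 → none → 0
21 → none → 0
22 → none → 0
25 → none → 0
26 → none → 0
36 → none → 0
37 → none → 0
Sum: 1 + 0 + 0 + 0 + 0 + 0 + 0 + 0 + 0 + 0 + 0 + 0 = 1

1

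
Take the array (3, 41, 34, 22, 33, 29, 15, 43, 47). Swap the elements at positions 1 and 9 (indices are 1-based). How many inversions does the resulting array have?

28

Positions 1 and 9 hold 3 and 47; after swapping, the array is [47, 41, 34, 22, 33, 29, 15, 43, 3].
Element-by-element contributions:
47: 8
41: 6
34: 5
22: 2
33: 3
29: 2
15: 1
43: 1
3: 0
Sum: 8 + 6 + 5 + 2 + 3 + 2 + 1 + 1 + 0 = 28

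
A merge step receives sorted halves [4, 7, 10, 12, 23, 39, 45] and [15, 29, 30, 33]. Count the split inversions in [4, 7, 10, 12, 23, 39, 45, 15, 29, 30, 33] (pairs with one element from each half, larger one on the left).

9 cross-inversions

Count, for every r in R, how many entries of L exceed r:
r = 15: 23, 39, 45 → 3
r = 29: 39, 45 → 2
r = 30: 39, 45 → 2
r = 33: 39, 45 → 2
Cross-inversions: 3 + 2 + 2 + 2 = 9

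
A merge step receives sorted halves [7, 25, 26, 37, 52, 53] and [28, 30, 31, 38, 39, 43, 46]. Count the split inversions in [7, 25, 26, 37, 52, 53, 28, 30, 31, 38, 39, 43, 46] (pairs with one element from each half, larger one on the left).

17

For each element r of the right run, count left-run elements greater than r:
r = 28: 37, 52, 53 → 3
r = 30: 37, 52, 53 → 3
r = 31: 37, 52, 53 → 3
r = 38: 52, 53 → 2
r = 39: 52, 53 → 2
r = 43: 52, 53 → 2
r = 46: 52, 53 → 2
Cross-inversions: 3 + 3 + 3 + 2 + 2 + 2 + 2 = 17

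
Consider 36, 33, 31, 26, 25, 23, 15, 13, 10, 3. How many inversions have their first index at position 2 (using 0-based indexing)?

The element at index 2 is 31.
Elements after it: 26, 25, 23, 15, 13, 10, 3
Those smaller than 31: 26, 25, 23, 15, 13, 10, 3

7 such elements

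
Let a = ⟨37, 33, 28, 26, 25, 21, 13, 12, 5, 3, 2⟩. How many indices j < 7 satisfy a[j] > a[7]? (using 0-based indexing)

The element at index 7 is 12.
Elements before it: 37, 33, 28, 26, 25, 21, 13
Those larger than 12: 37, 33, 28, 26, 25, 21, 13

7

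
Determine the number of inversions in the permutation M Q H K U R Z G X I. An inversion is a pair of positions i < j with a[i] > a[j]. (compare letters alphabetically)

20 inversions

Count, for each position, how many later elements it exceeds:
M → H, K, G, I → 4
Q → H, K, G, I → 4
H → G → 1
K → G, I → 2
U → R, G, I → 3
R → G, I → 2
Z → G, X, I → 3
G → none → 0
X → I → 1
I → none → 0
Sum: 4 + 4 + 1 + 2 + 3 + 2 + 3 + 0 + 1 + 0 = 20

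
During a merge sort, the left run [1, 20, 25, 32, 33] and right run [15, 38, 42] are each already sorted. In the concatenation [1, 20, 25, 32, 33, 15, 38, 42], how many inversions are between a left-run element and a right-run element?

For each element r of the right run, count left-run elements greater than r:
r = 15: 20, 25, 32, 33 → 4
r = 38: none → 0
r = 42: none → 0
Cross-inversions: 4 + 0 + 0 = 4

4 cross-inversions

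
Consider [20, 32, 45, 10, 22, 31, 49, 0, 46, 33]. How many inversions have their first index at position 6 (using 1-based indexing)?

The element at index 6 is 31.
Elements after it: 49, 0, 46, 33
Those smaller than 31: 0

1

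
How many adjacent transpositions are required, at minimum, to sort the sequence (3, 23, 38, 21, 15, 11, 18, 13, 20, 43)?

20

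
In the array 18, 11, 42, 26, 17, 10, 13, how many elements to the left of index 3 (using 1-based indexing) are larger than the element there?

The element at index 3 is 42.
Elements before it: 18, 11
None of them are larger than 42.

0 such elements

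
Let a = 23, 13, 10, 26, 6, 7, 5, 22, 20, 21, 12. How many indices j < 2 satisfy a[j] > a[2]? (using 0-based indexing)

The element at index 2 is 10.
Elements before it: 23, 13
Those larger than 10: 23, 13

2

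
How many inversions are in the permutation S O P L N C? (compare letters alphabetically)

13 out-of-order pairs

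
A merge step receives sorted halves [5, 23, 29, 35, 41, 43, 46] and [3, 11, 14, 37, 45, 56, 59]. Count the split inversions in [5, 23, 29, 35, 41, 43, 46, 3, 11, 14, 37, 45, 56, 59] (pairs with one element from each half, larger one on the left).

Take each right-half value and tally the left-half values above it:
r = 3: 5, 23, 29, 35, 41, 43, 46 → 7
r = 11: 23, 29, 35, 41, 43, 46 → 6
r = 14: 23, 29, 35, 41, 43, 46 → 6
r = 37: 41, 43, 46 → 3
r = 45: 46 → 1
r = 56: none → 0
r = 59: none → 0
Cross-inversions: 7 + 6 + 6 + 3 + 1 + 0 + 0 = 23

There are 23 split inversions.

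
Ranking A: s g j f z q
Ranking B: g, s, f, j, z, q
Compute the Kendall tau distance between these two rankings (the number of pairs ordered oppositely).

2

Assign each item its position (1..6) in the first ordering, then rewrite the second ordering as that position sequence:
positions: s→1, g→2, j→3, f→4, z→5, q→6
second ordering as positions: [2, 1, 4, 3, 5, 6]
Discordant pairs = inversions in this position sequence.
2: 1 → 1
1: 0
4: 3 → 1
3: 0
5: 0
6: 0
Total: 1 + 0 + 1 + 0 + 0 + 0 = 2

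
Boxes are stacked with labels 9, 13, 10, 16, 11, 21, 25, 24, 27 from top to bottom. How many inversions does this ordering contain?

4

For each element, count later entries that are smaller:
9 → none → 0
13 → 10, 11 → 2
10 → none → 0
16 → 11 → 1
11 → none → 0
21 → none → 0
25 → 24 → 1
24 → none → 0
27 → none → 0
Sum: 0 + 2 + 0 + 1 + 0 + 0 + 1 + 0 + 0 = 4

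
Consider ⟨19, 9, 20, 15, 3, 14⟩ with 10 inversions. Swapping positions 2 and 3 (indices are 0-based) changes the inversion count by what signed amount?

-1

Positions 2 and 3 hold 20 and 15; after swapping, the array is [19, 9, 15, 20, 3, 14].
Count, for each position, how many later elements it exceeds:
19: 4
9: 1
15: 2
20: 2
3: 0
14: 0
Sum: 4 + 1 + 2 + 2 + 0 + 0 = 9
Change: 9 − 10 = -1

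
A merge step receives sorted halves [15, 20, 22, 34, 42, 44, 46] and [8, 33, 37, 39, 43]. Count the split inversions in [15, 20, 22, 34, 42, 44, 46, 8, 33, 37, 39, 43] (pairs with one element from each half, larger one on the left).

19 split inversions

Take each right-half value and tally the left-half values above it:
r = 8: 15, 20, 22, 34, 42, 44, 46 → 7
r = 33: 34, 42, 44, 46 → 4
r = 37: 42, 44, 46 → 3
r = 39: 42, 44, 46 → 3
r = 43: 44, 46 → 2
Cross-inversions: 7 + 4 + 3 + 3 + 2 = 19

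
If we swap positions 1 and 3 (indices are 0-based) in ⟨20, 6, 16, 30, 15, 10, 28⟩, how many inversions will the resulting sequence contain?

13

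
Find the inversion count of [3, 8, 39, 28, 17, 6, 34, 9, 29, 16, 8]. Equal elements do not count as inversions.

Sweep left to right; for each value list the smaller values that follow it:
3: 0
8: 1
39: 8
28: 5
17: 4
6: 0
34: 4
9: 1
29: 2
16: 1
8: 0
Sum: 0 + 1 + 8 + 5 + 4 + 0 + 4 + 1 + 2 + 1 + 0 = 26

26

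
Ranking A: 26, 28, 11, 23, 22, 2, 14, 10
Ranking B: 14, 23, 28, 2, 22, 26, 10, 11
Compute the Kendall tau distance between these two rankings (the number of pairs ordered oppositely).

16

Assign each item its position (1..8) in the first ordering, then rewrite the second ordering as that position sequence:
positions: 26→1, 28→2, 11→3, 23→4, 22→5, 2→6, 14→7, 10→8
second ordering as positions: [7, 4, 2, 6, 5, 1, 8, 3]
Discordant pairs = inversions in this position sequence.
7: 4, 2, 6, 5, 1, 3 → 6
4: 2, 1, 3 → 3
2: 1 → 1
6: 5, 1, 3 → 3
5: 1, 3 → 2
1: 0
8: 3 → 1
3: 0
Total: 6 + 3 + 1 + 3 + 2 + 0 + 1 + 0 = 16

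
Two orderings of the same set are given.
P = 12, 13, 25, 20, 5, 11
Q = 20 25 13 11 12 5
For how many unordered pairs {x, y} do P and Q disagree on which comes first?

Assign each item its position (1..6) in the first ordering, then rewrite the second ordering as that position sequence:
positions: 12→1, 13→2, 25→3, 20→4, 5→5, 11→6
second ordering as positions: [4, 3, 2, 6, 1, 5]
Discordant pairs = inversions in this position sequence.
4: 3, 2, 1 → 3
3: 2, 1 → 2
2: 1 → 1
6: 1, 5 → 2
1: 0
5: 0
Total: 3 + 2 + 1 + 2 + 0 + 0 = 8

8 disagreeing pairs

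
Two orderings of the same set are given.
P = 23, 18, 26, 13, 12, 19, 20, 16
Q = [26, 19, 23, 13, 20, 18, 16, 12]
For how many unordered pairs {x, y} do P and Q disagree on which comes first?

Assign each item its position (1..8) in the first ordering, then rewrite the second ordering as that position sequence:
positions: 23→1, 18→2, 26→3, 13→4, 12→5, 19→6, 20→7, 16→8
second ordering as positions: [3, 6, 1, 4, 7, 2, 8, 5]
Discordant pairs = inversions in this position sequence.
3: 1, 2 → 2
6: 1, 4, 2, 5 → 4
1: 0
4: 2 → 1
7: 2, 5 → 2
2: 0
8: 5 → 1
5: 0
Total: 2 + 4 + 0 + 1 + 2 + 0 + 1 + 0 = 10

Disagreeing pairs: 10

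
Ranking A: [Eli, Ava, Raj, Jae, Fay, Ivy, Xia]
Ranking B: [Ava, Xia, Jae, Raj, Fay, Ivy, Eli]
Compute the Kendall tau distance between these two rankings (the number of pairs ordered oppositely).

Assign each item its position (1..7) in the first ordering, then rewrite the second ordering as that position sequence:
positions: Eli→1, Ava→2, Raj→3, Jae→4, Fay→5, Ivy→6, Xia→7
second ordering as positions: [2, 7, 4, 3, 5, 6, 1]
Discordant pairs = inversions in this position sequence.
2: 1 → 1
7: 4, 3, 5, 6, 1 → 5
4: 3, 1 → 2
3: 1 → 1
5: 1 → 1
6: 1 → 1
1: 0
Total: 1 + 5 + 2 + 1 + 1 + 1 + 0 = 11

11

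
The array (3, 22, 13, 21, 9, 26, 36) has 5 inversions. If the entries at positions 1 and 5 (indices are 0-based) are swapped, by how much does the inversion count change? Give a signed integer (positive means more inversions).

Positions 1 and 5 hold 22 and 26; after swapping, the array is [3, 26, 13, 21, 9, 22, 36].
Element-by-element contributions:
3: 0
26: 4
13: 1
21: 1
9: 0
22: 0
36: 0
Sum: 0 + 4 + 1 + 1 + 0 + 0 + 0 = 6
Change: 6 − 5 = +1

+1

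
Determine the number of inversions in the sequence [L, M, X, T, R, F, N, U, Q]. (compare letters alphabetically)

There are 16 inversions.

Element-by-element contributions:
L: 1
M: 1
X: 6
T: 4
R: 3
F: 0
N: 0
U: 1
Q: 0
Sum: 1 + 1 + 6 + 4 + 3 + 0 + 0 + 1 + 0 = 16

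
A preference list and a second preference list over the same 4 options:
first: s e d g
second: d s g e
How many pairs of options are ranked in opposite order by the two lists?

Assign each item its position (1..4) in the first ordering, then rewrite the second ordering as that position sequence:
positions: s→1, e→2, d→3, g→4
second ordering as positions: [3, 1, 4, 2]
Discordant pairs = inversions in this position sequence.
3: 1, 2 → 2
1: 0
4: 2 → 1
2: 0
Total: 2 + 0 + 1 + 0 = 3

3 pairs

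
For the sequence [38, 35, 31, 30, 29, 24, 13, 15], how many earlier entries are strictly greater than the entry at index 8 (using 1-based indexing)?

The element at index 8 is 15.
Elements before it: 38, 35, 31, 30, 29, 24, 13
Those larger than 15: 38, 35, 31, 30, 29, 24

6 such elements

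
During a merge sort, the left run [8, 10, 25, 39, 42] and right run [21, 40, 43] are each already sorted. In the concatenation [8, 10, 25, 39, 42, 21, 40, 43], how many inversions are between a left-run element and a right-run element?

Take each right-half value and tally the left-half values above it:
r = 21: 25, 39, 42 → 3
r = 40: 42 → 1
r = 43: none → 0
Cross-inversions: 3 + 1 + 0 = 4

4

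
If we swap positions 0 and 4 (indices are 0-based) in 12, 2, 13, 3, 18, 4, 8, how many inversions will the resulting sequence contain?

Positions 0 and 4 hold 12 and 18; after swapping, the array is [18, 2, 13, 3, 12, 4, 8].
For each element, count later entries that are smaller:
18 → 2, 13, 3, 12, 4, 8 → 6
2 → none → 0
13 → 3, 12, 4, 8 → 4
3 → none → 0
12 → 4, 8 → 2
4 → none → 0
8 → none → 0
Sum: 6 + 0 + 4 + 0 + 2 + 0 + 0 = 12

12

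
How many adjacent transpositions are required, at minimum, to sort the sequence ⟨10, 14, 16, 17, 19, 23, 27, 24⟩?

1

The minimum number of adjacent swaps to sort an array equals its inversion count, since every such swap removes exactly one inversion.
Count inversions — for each element, later elements that are smaller:
10: none → 0
14: none → 0
16: none → 0
17: none → 0
19: none → 0
23: none → 0
27: 24 → 1
24: none → 0
Total inversions: 0 + 0 + 0 + 0 + 0 + 0 + 1 + 0 = 1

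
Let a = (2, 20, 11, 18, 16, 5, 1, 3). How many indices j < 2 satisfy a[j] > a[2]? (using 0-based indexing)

The element at index 2 is 11.
Elements before it: 2, 20
Those larger than 11: 20

1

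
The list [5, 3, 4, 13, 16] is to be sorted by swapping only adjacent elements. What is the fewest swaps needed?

2 swaps

The minimum number of adjacent swaps to sort an array equals its inversion count, since every such swap removes exactly one inversion.
Count inversions — for each element, later elements that are smaller:
5: 3, 4 → 2
3: none → 0
4: none → 0
13: none → 0
16: none → 0
Total inversions: 2 + 0 + 0 + 0 + 0 = 2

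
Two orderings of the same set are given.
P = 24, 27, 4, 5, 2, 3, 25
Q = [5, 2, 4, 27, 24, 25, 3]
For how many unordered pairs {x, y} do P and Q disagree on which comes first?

10

Assign each item its position (1..7) in the first ordering, then rewrite the second ordering as that position sequence:
positions: 24→1, 27→2, 4→3, 5→4, 2→5, 3→6, 25→7
second ordering as positions: [4, 5, 3, 2, 1, 7, 6]
Discordant pairs = inversions in this position sequence.
4: 3, 2, 1 → 3
5: 3, 2, 1 → 3
3: 2, 1 → 2
2: 1 → 1
1: 0
7: 6 → 1
6: 0
Total: 3 + 3 + 2 + 1 + 0 + 1 + 0 = 10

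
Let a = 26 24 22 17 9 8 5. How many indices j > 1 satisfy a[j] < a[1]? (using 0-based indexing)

The element at index 1 is 24.
Elements after it: 22, 17, 9, 8, 5
Those smaller than 24: 22, 17, 9, 8, 5

5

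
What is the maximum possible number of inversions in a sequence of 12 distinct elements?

66

A reversed (strictly descending) arrangement makes every pair an inversion, giving C(12, 2) inversions.
C(12, 2) = 12·11/2 = 66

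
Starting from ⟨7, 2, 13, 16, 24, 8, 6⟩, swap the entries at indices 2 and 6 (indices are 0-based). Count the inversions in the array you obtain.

Positions 2 and 6 hold 13 and 6; after swapping, the array is [7, 2, 6, 16, 24, 8, 13].
For each element, count later entries that are smaller:
7: 2
2: 0
6: 0
16: 2
24: 2
8: 0
13: 0
Sum: 2 + 0 + 0 + 2 + 2 + 0 + 0 = 6

6 inversions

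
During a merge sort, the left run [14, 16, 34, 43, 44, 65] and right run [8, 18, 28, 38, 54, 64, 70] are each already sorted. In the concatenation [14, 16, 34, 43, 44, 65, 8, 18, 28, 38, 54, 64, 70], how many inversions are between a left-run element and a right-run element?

19 cross-inversions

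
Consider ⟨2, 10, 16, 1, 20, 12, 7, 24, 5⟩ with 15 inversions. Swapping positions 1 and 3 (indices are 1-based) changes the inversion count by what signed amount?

Positions 1 and 3 hold 2 and 16; after swapping, the array is [16, 10, 2, 1, 20, 12, 7, 24, 5].
Sweep left to right; for each value list the smaller values that follow it:
16 → 10, 2, 1, 12, 7, 5 → 6
10 → 2, 1, 7, 5 → 4
2 → 1 → 1
1 → none → 0
20 → 12, 7, 5 → 3
12 → 7, 5 → 2
7 → 5 → 1
24 → 5 → 1
5 → none → 0
Sum: 6 + 4 + 1 + 0 + 3 + 2 + 1 + 1 + 0 = 18
Change: 18 − 15 = +3

+3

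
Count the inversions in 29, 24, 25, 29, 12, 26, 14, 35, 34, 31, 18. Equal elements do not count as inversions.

Count, for each position, how many later elements it exceeds:
29: 6
24: 3
25: 3
29: 4
12: 0
26: 2
14: 0
35: 3
34: 2
31: 1
18: 0
Sum: 6 + 3 + 3 + 4 + 0 + 2 + 0 + 3 + 2 + 1 + 0 = 24

24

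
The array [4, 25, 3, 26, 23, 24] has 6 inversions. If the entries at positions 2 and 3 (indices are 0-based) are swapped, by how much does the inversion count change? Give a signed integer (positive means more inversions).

Positions 2 and 3 hold 3 and 26; after swapping, the array is [4, 25, 26, 3, 23, 24].
Element-by-element contributions:
4: 1
25: 3
26: 3
3: 0
23: 0
24: 0
Sum: 1 + 3 + 3 + 0 + 0 + 0 = 7
Change: 7 − 6 = +1

+1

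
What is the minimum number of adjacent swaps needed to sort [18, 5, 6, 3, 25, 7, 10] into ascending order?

9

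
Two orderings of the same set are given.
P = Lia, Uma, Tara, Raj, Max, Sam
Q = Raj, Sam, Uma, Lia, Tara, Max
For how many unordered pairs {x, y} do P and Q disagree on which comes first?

There are 8 disagreeing pairs.

Assign each item its position (1..6) in the first ordering, then rewrite the second ordering as that position sequence:
positions: Lia→1, Uma→2, Tara→3, Raj→4, Max→5, Sam→6
second ordering as positions: [4, 6, 2, 1, 3, 5]
Discordant pairs = inversions in this position sequence.
4: 2, 1, 3 → 3
6: 2, 1, 3, 5 → 4
2: 1 → 1
1: 0
3: 0
5: 0
Total: 3 + 4 + 1 + 0 + 0 + 0 = 8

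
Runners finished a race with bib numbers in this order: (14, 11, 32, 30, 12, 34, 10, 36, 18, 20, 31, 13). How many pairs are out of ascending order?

Sweep left to right; for each value list the smaller values that follow it:
14 → 11, 12, 10, 13 → 4
11 → 10 → 1
32 → 30, 12, 10, 18, 20, 31, 13 → 7
30 → 12, 10, 18, 20, 13 → 5
12 → 10 → 1
34 → 10, 18, 20, 31, 13 → 5
10 → none → 0
36 → 18, 20, 31, 13 → 4
18 → 13 → 1
20 → 13 → 1
31 → 13 → 1
13 → none → 0
Sum: 4 + 1 + 7 + 5 + 1 + 5 + 0 + 4 + 1 + 1 + 1 + 0 = 30

30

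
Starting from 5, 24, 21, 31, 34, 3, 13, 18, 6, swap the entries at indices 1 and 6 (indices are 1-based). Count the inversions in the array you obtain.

Positions 1 and 6 hold 5 and 3; after swapping, the array is [3, 24, 21, 31, 34, 5, 13, 18, 6].
Element-by-element contributions:
3: 0
24: 5
21: 4
31: 4
34: 4
5: 0
13: 1
18: 1
6: 0
Sum: 0 + 5 + 4 + 4 + 4 + 0 + 1 + 1 + 0 = 19

19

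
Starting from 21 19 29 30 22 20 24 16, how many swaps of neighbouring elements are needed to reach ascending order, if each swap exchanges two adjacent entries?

Each adjacent swap fixes exactly one inversion, so the minimum swap count equals the number of inversions.
Count inversions — for each element, later elements that are smaller:
21: 19, 20, 16 → 3
19: 16 → 1
29: 22, 20, 24, 16 → 4
30: 22, 20, 24, 16 → 4
22: 20, 16 → 2
20: 16 → 1
24: 16 → 1
16: none → 0
Total inversions: 3 + 1 + 4 + 4 + 2 + 1 + 1 + 0 = 16

16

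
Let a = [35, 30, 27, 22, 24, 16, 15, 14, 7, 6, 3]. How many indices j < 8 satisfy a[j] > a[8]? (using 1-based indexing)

7 such elements

The element at index 8 is 14.
Elements before it: 35, 30, 27, 22, 24, 16, 15
Those larger than 14: 35, 30, 27, 22, 24, 16, 15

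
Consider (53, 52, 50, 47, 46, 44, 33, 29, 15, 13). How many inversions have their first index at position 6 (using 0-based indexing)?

The element at index 6 is 33.
Elements after it: 29, 15, 13
Those smaller than 33: 29, 15, 13

3 such elements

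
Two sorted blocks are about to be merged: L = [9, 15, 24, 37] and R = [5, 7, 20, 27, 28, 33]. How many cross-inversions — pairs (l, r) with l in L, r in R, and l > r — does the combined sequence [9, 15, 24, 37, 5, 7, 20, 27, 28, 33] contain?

Take each right-half value and tally the left-half values above it:
r = 5: 9, 15, 24, 37 → 4
r = 7: 9, 15, 24, 37 → 4
r = 20: 24, 37 → 2
r = 27: 37 → 1
r = 28: 37 → 1
r = 33: 37 → 1
Cross-inversions: 4 + 4 + 2 + 1 + 1 + 1 = 13

There are 13 cross-inversions.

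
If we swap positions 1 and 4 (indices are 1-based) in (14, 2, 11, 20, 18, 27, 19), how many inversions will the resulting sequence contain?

Positions 1 and 4 hold 14 and 20; after swapping, the array is [20, 2, 11, 14, 18, 27, 19].
Sweep left to right; for each value list the smaller values that follow it:
20 → 2, 11, 14, 18, 19 → 5
2 → none → 0
11 → none → 0
14 → none → 0
18 → none → 0
27 → 19 → 1
19 → none → 0
Sum: 5 + 0 + 0 + 0 + 0 + 1 + 0 = 6

Inversions: 6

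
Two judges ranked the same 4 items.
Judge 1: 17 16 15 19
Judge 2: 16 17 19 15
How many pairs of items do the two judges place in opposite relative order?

2 discordant pairs

Assign each item its position (1..4) in the first ordering, then rewrite the second ordering as that position sequence:
positions: 17→1, 16→2, 15→3, 19→4
second ordering as positions: [2, 1, 4, 3]
Discordant pairs = inversions in this position sequence.
2: 1 → 1
1: 0
4: 3 → 1
3: 0
Total: 1 + 0 + 1 + 0 = 2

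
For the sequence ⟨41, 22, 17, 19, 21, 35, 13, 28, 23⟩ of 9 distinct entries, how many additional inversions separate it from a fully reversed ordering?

Maximum inversions for 9 distinct elements is C(9, 2) = 9·8/2 = 36.
Current inversions — for each element, count later smaller elements:
41: 8
22: 4
17: 1
19: 1
21: 1
35: 3
13: 0
28: 1
23: 0
Current total: 8 + 4 + 1 + 1 + 1 + 3 + 0 + 1 + 0 = 19
Shortfall: 36 − 19 = 17

17 inversions short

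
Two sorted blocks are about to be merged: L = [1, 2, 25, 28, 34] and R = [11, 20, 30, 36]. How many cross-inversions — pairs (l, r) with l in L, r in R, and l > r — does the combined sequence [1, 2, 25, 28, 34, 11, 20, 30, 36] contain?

Count, for every r in R, how many entries of L exceed r:
r = 11: 25, 28, 34 → 3
r = 20: 25, 28, 34 → 3
r = 30: 34 → 1
r = 36: none → 0
Cross-inversions: 3 + 3 + 1 + 0 = 7

Cross-inversions: 7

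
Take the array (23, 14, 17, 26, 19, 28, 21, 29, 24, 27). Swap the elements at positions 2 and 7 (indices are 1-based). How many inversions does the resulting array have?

17 inversions

Positions 2 and 7 hold 14 and 21; after swapping, the array is [23, 21, 17, 26, 19, 28, 14, 29, 24, 27].
Element-by-element contributions:
23: 4
21: 3
17: 1
26: 3
19: 1
28: 3
14: 0
29: 2
24: 0
27: 0
Sum: 4 + 3 + 1 + 3 + 1 + 3 + 0 + 2 + 0 + 0 = 17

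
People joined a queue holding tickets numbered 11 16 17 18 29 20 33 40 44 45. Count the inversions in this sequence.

Element-by-element contributions:
11 → none → 0
16 → none → 0
17 → none → 0
18 → none → 0
29 → 20 → 1
20 → none → 0
33 → none → 0
40 → none → 0
44 → none → 0
45 → none → 0
Sum: 0 + 0 + 0 + 0 + 1 + 0 + 0 + 0 + 0 + 0 = 1

1 inversion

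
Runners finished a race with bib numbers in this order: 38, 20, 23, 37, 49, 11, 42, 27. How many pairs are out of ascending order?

Sweep left to right; for each value list the smaller values that follow it:
38 → 20, 23, 37, 11, 27 → 5
20 → 11 → 1
23 → 11 → 1
37 → 11, 27 → 2
49 → 11, 42, 27 → 3
11 → none → 0
42 → 27 → 1
27 → none → 0
Sum: 5 + 1 + 1 + 2 + 3 + 0 + 1 + 0 = 13

13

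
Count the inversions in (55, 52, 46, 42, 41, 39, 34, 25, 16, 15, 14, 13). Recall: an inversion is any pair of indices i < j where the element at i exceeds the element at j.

For each element, count later entries that are smaller:
55 → 52, 46, 42, 41, 39, 34, 25, 16, 15, 14, 13 → 11
52 → 46, 42, 41, 39, 34, 25, 16, 15, 14, 13 → 10
46 → 42, 41, 39, 34, 25, 16, 15, 14, 13 → 9
42 → 41, 39, 34, 25, 16, 15, 14, 13 → 8
41 → 39, 34, 25, 16, 15, 14, 13 → 7
39 → 34, 25, 16, 15, 14, 13 → 6
34 → 25, 16, 15, 14, 13 → 5
25 → 16, 15, 14, 13 → 4
16 → 15, 14, 13 → 3
15 → 14, 13 → 2
14 → 13 → 1
13 → none → 0
Sum: 11 + 10 + 9 + 8 + 7 + 6 + 5 + 4 + 3 + 2 + 1 + 0 = 66

Inversions: 66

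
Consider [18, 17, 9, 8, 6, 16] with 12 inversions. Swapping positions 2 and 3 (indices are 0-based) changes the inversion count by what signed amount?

Positions 2 and 3 hold 9 and 8; after swapping, the array is [18, 17, 8, 9, 6, 16].
For each element, count later entries that are smaller:
18 → 17, 8, 9, 6, 16 → 5
17 → 8, 9, 6, 16 → 4
8 → 6 → 1
9 → 6 → 1
6 → none → 0
16 → none → 0
Sum: 5 + 4 + 1 + 1 + 0 + 0 = 11
Change: 11 − 12 = -1

-1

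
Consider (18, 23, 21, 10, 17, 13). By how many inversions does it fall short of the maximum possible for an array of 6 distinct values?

Maximum inversions for 6 distinct elements is C(6, 2) = 6·5/2 = 15.
Current inversions — for each element, count later smaller elements:
18: 3
23: 4
21: 3
10: 0
17: 1
13: 0
Current total: 3 + 4 + 3 + 0 + 1 + 0 = 11
Shortfall: 15 − 11 = 4

4 inversions short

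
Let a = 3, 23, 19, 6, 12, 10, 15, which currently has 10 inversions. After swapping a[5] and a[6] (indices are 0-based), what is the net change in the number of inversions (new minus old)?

+1

Positions 5 and 6 hold 10 and 15; after swapping, the array is [3, 23, 19, 6, 12, 15, 10].
Sweep left to right; for each value list the smaller values that follow it:
3 → none → 0
23 → 19, 6, 12, 15, 10 → 5
19 → 6, 12, 15, 10 → 4
6 → none → 0
12 → 10 → 1
15 → 10 → 1
10 → none → 0
Sum: 0 + 5 + 4 + 0 + 1 + 1 + 0 = 11
Change: 11 − 10 = +1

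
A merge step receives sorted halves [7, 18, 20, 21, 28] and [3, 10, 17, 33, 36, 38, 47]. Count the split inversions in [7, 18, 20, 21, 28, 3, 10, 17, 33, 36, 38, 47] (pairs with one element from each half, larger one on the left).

13

Take each right-half value and tally the left-half values above it:
r = 3: 7, 18, 20, 21, 28 → 5
r = 10: 18, 20, 21, 28 → 4
r = 17: 18, 20, 21, 28 → 4
r = 33: none → 0
r = 36: none → 0
r = 38: none → 0
r = 47: none → 0
Cross-inversions: 5 + 4 + 4 + 0 + 0 + 0 + 0 = 13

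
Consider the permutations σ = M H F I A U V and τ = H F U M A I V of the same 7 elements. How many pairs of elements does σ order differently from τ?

Assign each item its position (1..7) in the first ordering, then rewrite the second ordering as that position sequence:
positions: M→1, H→2, F→3, I→4, A→5, U→6, V→7
second ordering as positions: [2, 3, 6, 1, 5, 4, 7]
Discordant pairs = inversions in this position sequence.
2: 1 → 1
3: 1 → 1
6: 1, 5, 4 → 3
1: 0
5: 4 → 1
4: 0
7: 0
Total: 1 + 1 + 3 + 0 + 1 + 0 + 0 = 6

6 discordant pairs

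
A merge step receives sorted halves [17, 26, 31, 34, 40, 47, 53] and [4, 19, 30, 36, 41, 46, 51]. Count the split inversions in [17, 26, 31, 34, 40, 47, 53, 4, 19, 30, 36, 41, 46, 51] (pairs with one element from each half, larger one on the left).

There are 26 split inversions.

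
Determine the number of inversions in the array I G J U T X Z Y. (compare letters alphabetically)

Count, for each position, how many later elements it exceeds:
I: 1
G: 0
J: 0
U: 1
T: 0
X: 0
Z: 1
Y: 0
Sum: 1 + 0 + 0 + 1 + 0 + 0 + 1 + 0 = 3

3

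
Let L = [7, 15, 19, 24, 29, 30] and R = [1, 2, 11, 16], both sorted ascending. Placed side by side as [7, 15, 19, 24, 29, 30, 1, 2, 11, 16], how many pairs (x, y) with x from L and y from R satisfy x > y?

For each element r of the right run, count left-run elements greater than r:
r = 1: 7, 15, 19, 24, 29, 30 → 6
r = 2: 7, 15, 19, 24, 29, 30 → 6
r = 11: 15, 19, 24, 29, 30 → 5
r = 16: 19, 24, 29, 30 → 4
Cross-inversions: 6 + 6 + 5 + 4 = 21

21 split inversions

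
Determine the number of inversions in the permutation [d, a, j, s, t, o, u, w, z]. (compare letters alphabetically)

Inversions: 3

Element-by-element contributions:
d → a → 1
a → none → 0
j → none → 0
s → o → 1
t → o → 1
o → none → 0
u → none → 0
w → none → 0
z → none → 0
Sum: 1 + 0 + 0 + 1 + 1 + 0 + 0 + 0 + 0 = 3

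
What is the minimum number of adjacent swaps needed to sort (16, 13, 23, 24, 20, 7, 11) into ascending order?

The minimum number of adjacent swaps to sort an array equals its inversion count, since every such swap removes exactly one inversion.
Count inversions — for each element, later elements that are smaller:
16: 13, 7, 11 → 3
13: 7, 11 → 2
23: 20, 7, 11 → 3
24: 20, 7, 11 → 3
20: 7, 11 → 2
7: none → 0
11: none → 0
Total inversions: 3 + 2 + 3 + 3 + 2 + 0 + 0 = 13

13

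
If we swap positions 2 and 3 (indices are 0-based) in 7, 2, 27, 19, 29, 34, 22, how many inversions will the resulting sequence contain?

Inversions: 4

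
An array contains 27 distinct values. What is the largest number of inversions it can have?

The maximum occurs when the array is in strictly decreasing order: every one of the C(27, 2) pairs is inverted.
C(27, 2) = 27·26/2 = 351

351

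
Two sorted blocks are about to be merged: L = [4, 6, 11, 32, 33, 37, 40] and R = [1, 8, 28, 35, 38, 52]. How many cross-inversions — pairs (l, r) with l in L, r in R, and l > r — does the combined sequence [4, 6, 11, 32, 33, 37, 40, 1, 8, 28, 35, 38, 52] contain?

There are 19 cross-inversions.

For each element r of the right run, count left-run elements greater than r:
r = 1: 4, 6, 11, 32, 33, 37, 40 → 7
r = 8: 11, 32, 33, 37, 40 → 5
r = 28: 32, 33, 37, 40 → 4
r = 35: 37, 40 → 2
r = 38: 40 → 1
r = 52: none → 0
Cross-inversions: 7 + 5 + 4 + 2 + 1 + 0 = 19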